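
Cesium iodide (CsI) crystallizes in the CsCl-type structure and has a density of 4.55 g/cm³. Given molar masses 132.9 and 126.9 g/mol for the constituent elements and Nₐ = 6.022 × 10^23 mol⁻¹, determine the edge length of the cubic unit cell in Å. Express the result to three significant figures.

M(CsI) = 259.8 g/mol; Z = 1 formula unit per cell.
a³ = Z·M/(N_A·ρ) = 1 × 259.8 / (6.022 × 10²³ × 4.55) = 9.482 × 10^-23 cm³, so a = 4.560 × 10^-8 cm = 4.56 Å.

4.56 Å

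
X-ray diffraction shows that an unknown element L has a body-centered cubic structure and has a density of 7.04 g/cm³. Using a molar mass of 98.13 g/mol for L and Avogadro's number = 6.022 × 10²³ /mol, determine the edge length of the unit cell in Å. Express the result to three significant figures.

3.59 Å

With Z = 2 atoms per BCC cell, a³ = Z·M/(N_A·ρ) = 2 × 98.13 / (6.022 × 10²³ × 7.040 g/cm³) = 4.629 × 10^-23 cm³.
a = (4.629 × 10^-23)^(1/3) = 3.591 × 10^-8 cm = 3.59 Å.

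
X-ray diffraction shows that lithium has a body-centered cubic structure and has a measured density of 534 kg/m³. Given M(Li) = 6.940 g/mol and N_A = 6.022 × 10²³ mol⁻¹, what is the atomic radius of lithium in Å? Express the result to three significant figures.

For a BCC cell (Z = 2), a³ = Z·M/(N_A·ρ) = 2 × 6.940 / (6.022 × 10²³ × 0.5340) = 4.316 × 10^-23 cm³, so a = 3.508 × 10^-8 cm = 3.508 Å.
Atoms touch along the body diagonal, so √3·a = 4r, so r = 0.4330 × a = 1.52 Å.

1.52 Å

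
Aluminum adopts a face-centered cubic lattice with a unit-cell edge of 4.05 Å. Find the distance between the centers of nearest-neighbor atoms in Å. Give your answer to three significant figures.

2.86 Å

In an FCC structure, atoms touch along the face diagonal, so √2·a = 4r; the nearest-neighbor distance equals 2r = 0.7071·a.
d = 0.7071 × 4.05 = 2.86 Å.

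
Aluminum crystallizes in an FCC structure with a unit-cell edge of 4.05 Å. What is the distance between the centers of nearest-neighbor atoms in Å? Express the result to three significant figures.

2.86 Å

In an FCC structure, atoms touch along the face diagonal, so √2·a = 4r; the nearest-neighbor distance equals 2r = 0.7071·a.
d = 0.7071 × 4.05 = 2.86 Å.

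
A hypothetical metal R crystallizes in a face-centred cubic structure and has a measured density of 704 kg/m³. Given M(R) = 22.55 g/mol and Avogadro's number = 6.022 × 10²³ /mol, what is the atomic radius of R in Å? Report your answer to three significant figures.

2.11 Å

For an FCC cell (Z = 4), a³ = Z·M/(N_A·ρ) = 4 × 22.55 / (6.022 × 10²³ × 0.7040) = 2.128 × 10^-22 cm³, so a = 5.970 × 10^-8 cm = 5.970 Å.
Atoms touch along the face diagonal, so √2·a = 4r, so r = 0.3536 × a = 2.11 Å.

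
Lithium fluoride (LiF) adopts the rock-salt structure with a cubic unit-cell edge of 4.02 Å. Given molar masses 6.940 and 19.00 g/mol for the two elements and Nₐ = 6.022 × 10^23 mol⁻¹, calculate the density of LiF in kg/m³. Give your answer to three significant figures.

2650 kg/m³

The rock-salt structure contains Z = 4 formula units per cell; M(LiF) = 6.940 + 19.00 = 25.94 g/mol.
a³ = (4.020 × 10^-8 cm)³ = 6.496 × 10^-23 cm³.
ρ = 4 × 25.94 / (6.022 × 10²³ × 6.496 × 10^-23) = 2.652 g/cm³ = 2650 kg/m³.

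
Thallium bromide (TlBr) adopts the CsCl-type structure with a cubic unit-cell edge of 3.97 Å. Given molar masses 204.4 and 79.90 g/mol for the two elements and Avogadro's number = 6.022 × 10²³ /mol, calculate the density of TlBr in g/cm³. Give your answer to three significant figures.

The CsCl-type structure contains Z = 1 formula unit per cell; M(TlBr) = 204.4 + 79.90 = 284.3 g/mol.
a³ = (3.970 × 10^-8 cm)³ = 6.257 × 10^-23 cm³.
ρ = 1 × 284.3 / (6.022 × 10²³ × 6.257 × 10^-23) = 7.545 g/cm³.

7.55 g/cm³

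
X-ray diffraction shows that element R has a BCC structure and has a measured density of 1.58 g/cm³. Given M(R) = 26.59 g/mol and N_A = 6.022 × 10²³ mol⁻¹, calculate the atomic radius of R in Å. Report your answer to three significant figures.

For a BCC cell (Z = 2), a³ = Z·M/(N_A·ρ) = 2 × 26.59 / (6.022 × 10²³ × 1.580) = 5.589 × 10^-23 cm³, so a = 3.823 × 10^-8 cm = 3.823 Å.
Atoms touch along the body diagonal, so √3·a = 4r, so r = 0.4330 × a = 1.66 Å.

1.66 Å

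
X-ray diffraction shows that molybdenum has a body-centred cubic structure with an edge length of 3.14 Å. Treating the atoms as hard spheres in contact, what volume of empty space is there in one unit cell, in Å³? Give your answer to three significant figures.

9.90 Å³

In a BCC lattice atoms touch along the body diagonal, so √3·a = 4r, so r = 0.4330a = 1.360 Å.
V_cell = a³ = 30.96 Å³; V_atoms = 2 × (4/3)πr³ = 21.06 Å³.
Empty space = 30.96 − 21.06 = 9.90 Å³.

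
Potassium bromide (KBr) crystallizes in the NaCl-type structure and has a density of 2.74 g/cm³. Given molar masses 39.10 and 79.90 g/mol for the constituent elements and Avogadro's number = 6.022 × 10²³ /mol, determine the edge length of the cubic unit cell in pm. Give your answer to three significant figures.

661 pm

M(KBr) = 119.0 g/mol; Z = 4 formula units per cell.
a³ = Z·M/(N_A·ρ) = 4 × 119.0 / (6.022 × 10²³ × 2.74) = 2.885 × 10^-22 cm³, so a = 6.608 × 10^-8 cm = 661 pm.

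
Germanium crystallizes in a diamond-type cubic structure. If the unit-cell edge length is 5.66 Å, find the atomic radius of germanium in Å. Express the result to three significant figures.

1.23 Å

In a diamond cubic lattice, nearest neighbors lie along the body diagonal with √3·a = 8r.
r = √3·a/8 = 1.7321 × 5.66 / 8 = 1.23 Å.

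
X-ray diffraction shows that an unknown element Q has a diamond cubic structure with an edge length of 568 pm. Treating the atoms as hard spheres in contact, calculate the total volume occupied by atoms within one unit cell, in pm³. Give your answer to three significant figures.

In a diamond cubic lattice nearest neighbors lie along the body diagonal with √3·a = 8r, so r = 0.2165a = 123.0 pm.
V_atoms = Z × (4/3)πr³ = 8 × (4/3)π × (123.0)³ = 6.23 × 10^7 pm³.

6.23 × 10^7 pm³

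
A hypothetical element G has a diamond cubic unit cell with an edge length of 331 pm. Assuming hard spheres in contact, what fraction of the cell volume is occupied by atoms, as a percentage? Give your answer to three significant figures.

In a diamond cubic lattice nearest neighbors lie along the body diagonal with √3·a = 8r, so r = 0.2165a = 71.66 pm.
Packing fraction = Z·(4/3)πr³ / a³ = 8 × (4/3)π × (71.66)³ / (331)³ = 0.3401 = 34.0%.

34.0%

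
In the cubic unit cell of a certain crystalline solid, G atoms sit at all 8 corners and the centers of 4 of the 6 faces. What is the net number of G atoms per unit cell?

3

Corner atoms are shared by 8 cells (1/8 each), face atoms by 2 (1/2 each).
Net atoms = 8 × 1/8 + 4 × 1/2 = 1 + 2 = 3.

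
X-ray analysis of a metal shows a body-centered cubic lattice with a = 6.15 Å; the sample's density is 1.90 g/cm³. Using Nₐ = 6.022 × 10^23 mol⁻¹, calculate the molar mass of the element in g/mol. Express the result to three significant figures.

133 g/mol

A BCC cell has Z = 2 atoms; a = 6.150 × 10^-8 cm.
M = ρ·N_A·a³/Z = 1.90 × 6.022 × 10²³ × 2.326 × 10^-22 / 2 = 133 g/mol.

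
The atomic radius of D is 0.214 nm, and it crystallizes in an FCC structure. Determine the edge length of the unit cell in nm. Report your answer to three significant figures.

0.605 nm

In an FCC lattice, atoms touch along the face diagonal, so √2·a = 4r.
a = 4r/√2 = 4 × 0.214 / 1.4142 = 0.605 nm.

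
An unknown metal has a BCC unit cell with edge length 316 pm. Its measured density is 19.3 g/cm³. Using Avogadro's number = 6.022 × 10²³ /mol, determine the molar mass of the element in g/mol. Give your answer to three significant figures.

A BCC cell has Z = 2 atoms; a = 3.160 × 10^-8 cm.
M = ρ·N_A·a³/Z = 19.3 × 6.022 × 10²³ × 3.155 × 10^-23 / 2 = 183 g/mol.

183 g/mol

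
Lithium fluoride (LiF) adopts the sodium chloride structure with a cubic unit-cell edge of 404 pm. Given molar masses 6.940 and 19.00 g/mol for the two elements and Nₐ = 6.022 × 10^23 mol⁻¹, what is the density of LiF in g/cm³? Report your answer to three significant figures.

2.61 g/cm³

The sodium chloride structure contains Z = 4 formula units per cell; M(LiF) = 6.940 + 19.00 = 25.94 g/mol.
a³ = (4.040 × 10^-8 cm)³ = 6.594 × 10^-23 cm³.
ρ = 4 × 25.94 / (6.022 × 10²³ × 6.594 × 10^-23) = 2.613 g/cm³.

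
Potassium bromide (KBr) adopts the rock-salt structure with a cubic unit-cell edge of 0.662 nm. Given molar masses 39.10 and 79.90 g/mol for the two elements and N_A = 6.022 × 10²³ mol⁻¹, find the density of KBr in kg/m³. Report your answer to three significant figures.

The rock-salt structure contains Z = 4 formula units per cell; M(KBr) = 39.10 + 79.90 = 119.0 g/mol.
a³ = (6.620 × 10^-8 cm)³ = 2.901 × 10^-22 cm³.
ρ = 4 × 119.0 / (6.022 × 10²³ × 2.901 × 10^-22) = 2.725 g/cm³ = 2720 kg/m³.

2720 kg/m³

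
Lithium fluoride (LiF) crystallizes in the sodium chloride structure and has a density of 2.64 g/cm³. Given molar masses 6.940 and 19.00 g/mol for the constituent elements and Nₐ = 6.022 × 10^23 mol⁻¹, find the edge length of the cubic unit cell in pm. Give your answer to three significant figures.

M(LiF) = 25.94 g/mol; Z = 4 formula units per cell.
a³ = Z·M/(N_A·ρ) = 4 × 25.94 / (6.022 × 10²³ × 2.64) = 6.527 × 10^-23 cm³, so a = 4.026 × 10^-8 cm = 403 pm.

403 pm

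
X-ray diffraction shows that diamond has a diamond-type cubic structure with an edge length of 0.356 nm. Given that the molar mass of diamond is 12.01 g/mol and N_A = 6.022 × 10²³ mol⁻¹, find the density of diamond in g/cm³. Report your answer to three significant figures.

3.54 g/cm³

A diamond cubic unit cell contains Z = 8 atoms.
Cell volume: a³ = (0.356 nm)³ = (3.560 × 10^-8 cm)³ = 4.512 × 10^-23 cm³.
ρ = Z·M/(N_A·a³) = 8 × 12.01 / (6.022 × 10²³ × 4.512 × 10^-23) = 3.536 g/cm³.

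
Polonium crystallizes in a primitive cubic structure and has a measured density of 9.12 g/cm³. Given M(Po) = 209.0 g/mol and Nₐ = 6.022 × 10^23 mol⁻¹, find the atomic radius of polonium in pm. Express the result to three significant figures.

168 pm

For a simple cubic cell (Z = 1), a³ = Z·M/(N_A·ρ) = 1 × 209.0 / (6.022 × 10²³ × 9.120) = 3.805 × 10^-23 cm³, so a = 3.364 × 10^-8 cm = 336.4 pm.
Atoms touch along the cell edge, so a = 2r, so r = 0.5000 × a = 168 pm.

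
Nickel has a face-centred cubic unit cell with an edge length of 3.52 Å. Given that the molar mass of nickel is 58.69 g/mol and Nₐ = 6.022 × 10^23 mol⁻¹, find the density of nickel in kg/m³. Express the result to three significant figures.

An FCC unit cell contains Z = 4 atoms.
Cell volume: a³ = (3.52 Å)³ = (3.520 × 10^-8 cm)³ = 4.361 × 10^-23 cm³.
ρ = Z·M/(N_A·a³) = 4 × 58.69 / (6.022 × 10²³ × 4.361 × 10^-23) = 8.938 g/cm³ = 8940 kg/m³.

8940 kg/m³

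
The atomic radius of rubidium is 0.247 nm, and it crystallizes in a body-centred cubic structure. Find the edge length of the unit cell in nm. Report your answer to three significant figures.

0.570 nm

In a BCC lattice, atoms touch along the body diagonal, so √3·a = 4r.
a = 4r/√3 = 4 × 0.247 / 1.7321 = 0.570 nm.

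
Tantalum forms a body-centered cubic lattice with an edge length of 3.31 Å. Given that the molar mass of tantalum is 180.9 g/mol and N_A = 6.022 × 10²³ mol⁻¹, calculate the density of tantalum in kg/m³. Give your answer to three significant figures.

16600 kg/m³

A BCC unit cell contains Z = 2 atoms.
Cell volume: a³ = (3.31 Å)³ = (3.310 × 10^-8 cm)³ = 3.626 × 10^-23 cm³.
ρ = Z·M/(N_A·a³) = 2 × 180.9 / (6.022 × 10²³ × 3.626 × 10^-23) = 16.57 g/cm³ = 16600 kg/m³.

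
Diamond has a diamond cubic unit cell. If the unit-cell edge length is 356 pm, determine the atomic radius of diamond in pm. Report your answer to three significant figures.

In a diamond cubic lattice, nearest neighbors lie along the body diagonal with √3·a = 8r.
r = √3·a/8 = 1.7321 × 356 / 8 = 77.1 pm.

77.1 pm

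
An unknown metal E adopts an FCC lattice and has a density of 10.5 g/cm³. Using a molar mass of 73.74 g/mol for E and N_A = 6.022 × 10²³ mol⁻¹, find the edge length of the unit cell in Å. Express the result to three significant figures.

With Z = 4 atoms per FCC cell, a³ = Z·M/(N_A·ρ) = 4 × 73.74 / (6.022 × 10²³ × 10.50 g/cm³) = 4.665 × 10^-23 cm³.
a = (4.665 × 10^-23)^(1/3) = 3.600 × 10^-8 cm = 3.60 Å.

3.60 Å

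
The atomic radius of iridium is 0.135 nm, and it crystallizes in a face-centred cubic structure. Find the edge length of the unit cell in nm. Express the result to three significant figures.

0.382 nm

In an FCC lattice, atoms touch along the face diagonal, so √2·a = 4r.
a = 4r/√2 = 4 × 0.135 / 1.4142 = 0.382 nm.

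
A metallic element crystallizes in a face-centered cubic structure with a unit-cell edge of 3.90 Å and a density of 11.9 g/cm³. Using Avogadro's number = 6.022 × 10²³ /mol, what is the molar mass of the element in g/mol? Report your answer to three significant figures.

106 g/mol

An FCC cell has Z = 4 atoms; a = 3.900 × 10^-8 cm.
M = ρ·N_A·a³/Z = 11.9 × 6.022 × 10²³ × 5.932 × 10^-23 / 4 = 106 g/mol.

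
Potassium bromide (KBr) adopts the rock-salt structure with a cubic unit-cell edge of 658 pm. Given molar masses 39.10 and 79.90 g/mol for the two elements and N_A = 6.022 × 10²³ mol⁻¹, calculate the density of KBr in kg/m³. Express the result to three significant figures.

The rock-salt structure contains Z = 4 formula units per cell; M(KBr) = 39.10 + 79.90 = 119.0 g/mol.
a³ = (6.580 × 10^-8 cm)³ = 2.849 × 10^-22 cm³.
ρ = 4 × 119.0 / (6.022 × 10²³ × 2.849 × 10^-22) = 2.775 g/cm³ = 2770 kg/m³.

2770 kg/m³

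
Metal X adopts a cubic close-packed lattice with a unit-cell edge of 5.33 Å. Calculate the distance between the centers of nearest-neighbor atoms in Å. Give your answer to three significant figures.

3.77 Å

In an FCC structure, atoms touch along the face diagonal, so √2·a = 4r; the nearest-neighbor distance equals 2r = 0.7071·a.
d = 0.7071 × 5.33 = 3.77 Å.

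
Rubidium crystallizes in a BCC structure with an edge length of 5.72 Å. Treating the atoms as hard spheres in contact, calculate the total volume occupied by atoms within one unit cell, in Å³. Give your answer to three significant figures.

In a BCC lattice atoms touch along the body diagonal, so √3·a = 4r, so r = 0.4330a = 2.477 Å.
V_atoms = Z × (4/3)πr³ = 2 × (4/3)π × (2.477)³ = 127 Å³.

127 Å³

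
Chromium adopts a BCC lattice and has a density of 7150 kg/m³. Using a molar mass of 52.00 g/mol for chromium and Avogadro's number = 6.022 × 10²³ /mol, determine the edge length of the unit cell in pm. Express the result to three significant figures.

289 pm

With Z = 2 atoms per BCC cell, a³ = Z·M/(N_A·ρ) = 2 × 52.00 / (6.022 × 10²³ × 7.150 g/cm³) = 2.415 × 10^-23 cm³.
a = (2.415 × 10^-23)^(1/3) = 2.891 × 10^-8 cm = 289 pm.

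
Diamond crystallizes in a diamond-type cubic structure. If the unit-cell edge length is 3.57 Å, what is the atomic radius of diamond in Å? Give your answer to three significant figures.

In a diamond cubic lattice, nearest neighbors lie along the body diagonal with √3·a = 8r.
r = √3·a/8 = 1.7321 × 3.57 / 8 = 0.773 Å.

0.773 Å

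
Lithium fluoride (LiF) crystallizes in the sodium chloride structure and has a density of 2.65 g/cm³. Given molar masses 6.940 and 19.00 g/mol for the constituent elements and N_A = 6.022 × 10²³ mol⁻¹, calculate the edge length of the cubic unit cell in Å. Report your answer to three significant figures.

4.02 Å

M(LiF) = 25.94 g/mol; Z = 4 formula units per cell.
a³ = Z·M/(N_A·ρ) = 4 × 25.94 / (6.022 × 10²³ × 2.65) = 6.502 × 10^-23 cm³, so a = 4.021 × 10^-8 cm = 4.02 Å.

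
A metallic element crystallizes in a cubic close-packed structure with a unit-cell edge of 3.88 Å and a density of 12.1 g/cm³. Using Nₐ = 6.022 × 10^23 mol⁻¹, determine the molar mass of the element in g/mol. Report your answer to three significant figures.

106 g/mol

An FCC cell has Z = 4 atoms; a = 3.880 × 10^-8 cm.
M = ρ·N_A·a³/Z = 12.1 × 6.022 × 10²³ × 5.841 × 10^-23 / 4 = 106 g/mol.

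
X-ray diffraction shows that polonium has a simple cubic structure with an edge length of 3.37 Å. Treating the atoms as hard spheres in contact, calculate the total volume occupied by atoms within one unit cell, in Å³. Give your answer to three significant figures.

20.0 Å³

In a simple cubic lattice atoms touch along the cell edge, so a = 2r, so r = 0.5000a = 1.685 Å.
V_atoms = Z × (4/3)πr³ = 1 × (4/3)π × (1.685)³ = 20.0 Å³.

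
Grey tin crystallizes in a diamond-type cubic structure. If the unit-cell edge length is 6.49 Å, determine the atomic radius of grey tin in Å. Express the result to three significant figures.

1.41 Å

In a diamond cubic lattice, nearest neighbors lie along the body diagonal with √3·a = 8r.
r = √3·a/8 = 1.7321 × 6.49 / 8 = 1.41 Å.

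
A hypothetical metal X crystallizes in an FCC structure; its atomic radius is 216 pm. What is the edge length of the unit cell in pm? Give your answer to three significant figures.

611 pm

In an FCC lattice, atoms touch along the face diagonal, so √2·a = 4r.
a = 4r/√2 = 4 × 216 / 1.4142 = 611 pm.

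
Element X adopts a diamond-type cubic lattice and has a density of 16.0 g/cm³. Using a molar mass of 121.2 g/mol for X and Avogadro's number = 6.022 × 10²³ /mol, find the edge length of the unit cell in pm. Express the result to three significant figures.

465 pm

With Z = 8 atoms per diamond cubic cell, a³ = Z·M/(N_A·ρ) = 8 × 121.2 / (6.022 × 10²³ × 16.00 g/cm³) = 1.006 × 10^-22 cm³.
a = (1.006 × 10^-22)^(1/3) = 4.651 × 10^-8 cm = 465 pm.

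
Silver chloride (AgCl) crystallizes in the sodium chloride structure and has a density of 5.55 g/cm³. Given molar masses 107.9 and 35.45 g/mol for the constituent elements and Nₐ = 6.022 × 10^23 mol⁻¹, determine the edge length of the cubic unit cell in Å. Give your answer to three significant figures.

M(AgCl) = 143.35 g/mol; Z = 4 formula units per cell.
a³ = Z·M/(N_A·ρ) = 4 × 143.35 / (6.022 × 10²³ × 5.55) = 1.716 × 10^-22 cm³, so a = 5.557 × 10^-8 cm = 5.56 Å.

5.56 Å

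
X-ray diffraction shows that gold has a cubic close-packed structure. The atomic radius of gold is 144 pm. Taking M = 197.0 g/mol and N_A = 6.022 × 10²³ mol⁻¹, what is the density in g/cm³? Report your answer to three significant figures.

In an FCC lattice, atoms touch along the face diagonal, so √2·a = 4r, giving a = 407.3 pm = 4.073 × 10^-8 cm.
With Z = 4, ρ = Z·M/(N_A·a³) = 4 × 197.0 / (6.022 × 10²³ × 6.757 × 10^-23) = 19.37 g/cm³.

19.4 g/cm³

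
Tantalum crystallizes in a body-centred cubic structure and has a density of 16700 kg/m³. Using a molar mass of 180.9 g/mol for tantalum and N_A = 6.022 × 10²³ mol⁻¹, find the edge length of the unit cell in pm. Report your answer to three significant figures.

With Z = 2 atoms per BCC cell, a³ = Z·M/(N_A·ρ) = 2 × 180.9 / (6.022 × 10²³ × 16.70 g/cm³) = 3.598 × 10^-23 cm³.
a = (3.598 × 10^-23)^(1/3) = 3.301 × 10^-8 cm = 330 pm.

330 pm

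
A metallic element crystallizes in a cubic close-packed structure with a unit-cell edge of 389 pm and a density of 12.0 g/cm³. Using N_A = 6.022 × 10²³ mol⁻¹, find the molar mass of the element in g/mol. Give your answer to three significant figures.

106 g/mol

An FCC cell has Z = 4 atoms; a = 3.890 × 10^-8 cm.
M = ρ·N_A·a³/Z = 12.0 × 6.022 × 10²³ × 5.886 × 10^-23 / 4 = 106 g/mol.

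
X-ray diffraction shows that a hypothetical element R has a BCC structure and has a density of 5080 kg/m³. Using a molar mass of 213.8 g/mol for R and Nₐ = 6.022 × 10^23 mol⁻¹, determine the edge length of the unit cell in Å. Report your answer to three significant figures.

With Z = 2 atoms per BCC cell, a³ = Z·M/(N_A·ρ) = 2 × 213.8 / (6.022 × 10²³ × 5.080 g/cm³) = 1.398 × 10^-22 cm³.
a = (1.398 × 10^-22)^(1/3) = 5.190 × 10^-8 cm = 5.19 Å.

5.19 Å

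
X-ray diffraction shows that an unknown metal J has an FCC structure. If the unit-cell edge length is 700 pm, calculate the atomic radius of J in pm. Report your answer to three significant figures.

247 pm

In an FCC lattice, atoms touch along the face diagonal, so √2·a = 4r.
r = √2·a/4 = 1.4142 × 700 / 4 = 247 pm.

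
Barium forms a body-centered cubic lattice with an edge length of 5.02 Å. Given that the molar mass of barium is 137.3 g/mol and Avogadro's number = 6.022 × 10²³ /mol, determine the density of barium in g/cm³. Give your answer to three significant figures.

3.60 g/cm³

A BCC unit cell contains Z = 2 atoms.
Cell volume: a³ = (5.02 Å)³ = (5.020 × 10^-8 cm)³ = 1.265 × 10^-22 cm³.
ρ = Z·M/(N_A·a³) = 2 × 137.3 / (6.022 × 10²³ × 1.265 × 10^-22) = 3.605 g/cm³.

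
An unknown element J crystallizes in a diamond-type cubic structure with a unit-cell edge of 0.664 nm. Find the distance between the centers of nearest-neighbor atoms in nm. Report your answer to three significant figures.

In a diamond cubic structure, nearest neighbors lie along the body diagonal with √3·a = 8r; the nearest-neighbor distance equals 2r = 0.4330·a.
d = 0.4330 × 0.664 = 0.288 nm.

0.288 nm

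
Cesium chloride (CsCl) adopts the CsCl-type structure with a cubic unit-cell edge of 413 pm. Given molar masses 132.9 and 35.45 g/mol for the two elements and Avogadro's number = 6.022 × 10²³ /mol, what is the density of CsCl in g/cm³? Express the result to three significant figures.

3.97 g/cm³

The CsCl-type structure contains Z = 1 formula unit per cell; M(CsCl) = 132.9 + 35.45 = 168.35 g/mol.
a³ = (4.130 × 10^-8 cm)³ = 7.044 × 10^-23 cm³.
ρ = 1 × 168.35 / (6.022 × 10²³ × 7.044 × 10^-23) = 3.968 g/cm³.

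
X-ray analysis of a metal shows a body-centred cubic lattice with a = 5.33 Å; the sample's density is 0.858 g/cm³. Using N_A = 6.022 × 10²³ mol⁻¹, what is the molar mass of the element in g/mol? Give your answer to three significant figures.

39.1 g/mol

A BCC cell has Z = 2 atoms; a = 5.330 × 10^-8 cm.
M = ρ·N_A·a³/Z = 0.858 × 6.022 × 10²³ × 1.514 × 10^-22 / 2 = 39.1 g/mol.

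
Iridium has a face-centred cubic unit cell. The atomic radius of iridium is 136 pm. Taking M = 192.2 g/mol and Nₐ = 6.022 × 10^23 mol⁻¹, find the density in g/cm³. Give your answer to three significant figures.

In an FCC lattice, atoms touch along the face diagonal, so √2·a = 4r, giving a = 384.7 pm = 3.847 × 10^-8 cm.
With Z = 4, ρ = Z·M/(N_A·a³) = 4 × 192.2 / (6.022 × 10²³ × 5.692 × 10^-23) = 22.43 g/cm³.

22.4 g/cm³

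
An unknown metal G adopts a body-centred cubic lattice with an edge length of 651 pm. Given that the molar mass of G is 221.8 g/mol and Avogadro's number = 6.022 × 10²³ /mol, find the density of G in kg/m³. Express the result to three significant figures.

A BCC unit cell contains Z = 2 atoms.
Cell volume: a³ = (651 pm)³ = (6.510 × 10^-8 cm)³ = 2.759 × 10^-22 cm³.
ρ = Z·M/(N_A·a³) = 2 × 221.8 / (6.022 × 10²³ × 2.759 × 10^-22) = 2.670 g/cm³ = 2670 kg/m³.

2670 kg/m³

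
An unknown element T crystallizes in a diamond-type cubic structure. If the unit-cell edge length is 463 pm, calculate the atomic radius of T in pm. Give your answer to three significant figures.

In a diamond cubic lattice, nearest neighbors lie along the body diagonal with √3·a = 8r.
r = √3·a/8 = 1.7321 × 463 / 8 = 100 pm.

100 pm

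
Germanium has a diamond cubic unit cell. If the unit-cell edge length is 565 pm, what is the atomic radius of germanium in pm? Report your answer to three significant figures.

122 pm

In a diamond cubic lattice, nearest neighbors lie along the body diagonal with √3·a = 8r.
r = √3·a/8 = 1.7321 × 565 / 8 = 122 pm.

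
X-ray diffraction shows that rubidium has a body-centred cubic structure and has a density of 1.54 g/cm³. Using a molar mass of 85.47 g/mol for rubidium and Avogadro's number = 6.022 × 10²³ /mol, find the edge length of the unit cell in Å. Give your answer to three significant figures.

With Z = 2 atoms per BCC cell, a³ = Z·M/(N_A·ρ) = 2 × 85.47 / (6.022 × 10²³ × 1.540 g/cm³) = 1.843 × 10^-22 cm³.
a = (1.843 × 10^-22)^(1/3) = 5.691 × 10^-8 cm = 5.69 Å.

5.69 Å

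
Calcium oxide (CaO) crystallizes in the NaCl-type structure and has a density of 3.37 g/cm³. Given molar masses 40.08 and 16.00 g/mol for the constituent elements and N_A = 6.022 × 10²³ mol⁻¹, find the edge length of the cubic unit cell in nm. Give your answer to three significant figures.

0.480 nm

M(CaO) = 56.08 g/mol; Z = 4 formula units per cell.
a³ = Z·M/(N_A·ρ) = 4 × 56.08 / (6.022 × 10²³ × 3.37) = 1.105 × 10^-22 cm³, so a = 4.799 × 10^-8 cm = 0.480 nm.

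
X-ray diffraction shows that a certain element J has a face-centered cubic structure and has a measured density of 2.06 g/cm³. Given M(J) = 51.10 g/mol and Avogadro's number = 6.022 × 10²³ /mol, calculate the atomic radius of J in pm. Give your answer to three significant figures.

194 pm

For an FCC cell (Z = 4), a³ = Z·M/(N_A·ρ) = 4 × 51.10 / (6.022 × 10²³ × 2.060) = 1.648 × 10^-22 cm³, so a = 5.482 × 10^-8 cm = 548.2 pm.
Atoms touch along the face diagonal, so √2·a = 4r, so r = 0.3536 × a = 194 pm.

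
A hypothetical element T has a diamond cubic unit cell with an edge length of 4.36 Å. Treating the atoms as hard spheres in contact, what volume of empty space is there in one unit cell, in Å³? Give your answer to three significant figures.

In a diamond cubic lattice nearest neighbors lie along the body diagonal with √3·a = 8r, so r = 0.2165a = 0.9440 Å.
V_cell = a³ = 82.88 Å³; V_atoms = 8 × (4/3)πr³ = 28.19 Å³.
Empty space = 82.88 − 28.19 = 54.7 Å³.

54.7 Å³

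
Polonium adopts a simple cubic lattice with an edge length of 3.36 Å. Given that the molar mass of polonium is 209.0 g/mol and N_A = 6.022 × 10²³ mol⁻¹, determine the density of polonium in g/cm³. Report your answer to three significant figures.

9.15 g/cm³

A simple cubic unit cell contains Z = 1 atom.
Cell volume: a³ = (3.36 Å)³ = (3.360 × 10^-8 cm)³ = 3.793 × 10^-23 cm³.
ρ = Z·M/(N_A·a³) = 1 × 209.0 / (6.022 × 10²³ × 3.793 × 10^-23) = 9.149 g/cm³.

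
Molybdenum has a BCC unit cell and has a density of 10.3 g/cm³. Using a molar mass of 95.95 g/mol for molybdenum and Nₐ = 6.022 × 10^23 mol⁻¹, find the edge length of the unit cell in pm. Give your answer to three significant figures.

With Z = 2 atoms per BCC cell, a³ = Z·M/(N_A·ρ) = 2 × 95.95 / (6.022 × 10²³ × 10.30 g/cm³) = 3.094 × 10^-23 cm³.
a = (3.094 × 10^-23)^(1/3) = 3.139 × 10^-8 cm = 314 pm.

314 pm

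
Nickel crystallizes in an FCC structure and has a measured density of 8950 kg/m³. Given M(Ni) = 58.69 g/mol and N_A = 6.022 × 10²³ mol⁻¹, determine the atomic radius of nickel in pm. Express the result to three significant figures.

For an FCC cell (Z = 4), a³ = Z·M/(N_A·ρ) = 4 × 58.69 / (6.022 × 10²³ × 8.950) = 4.356 × 10^-23 cm³, so a = 3.518 × 10^-8 cm = 351.8 pm.
Atoms touch along the face diagonal, so √2·a = 4r, so r = 0.3536 × a = 124 pm.

124 pm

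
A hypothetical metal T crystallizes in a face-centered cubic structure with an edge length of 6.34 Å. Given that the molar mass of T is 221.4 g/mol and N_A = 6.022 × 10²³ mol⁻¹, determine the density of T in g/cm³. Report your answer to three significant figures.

An FCC unit cell contains Z = 4 atoms.
Cell volume: a³ = (6.34 Å)³ = (6.340 × 10^-8 cm)³ = 2.548 × 10^-22 cm³.
ρ = Z·M/(N_A·a³) = 4 × 221.4 / (6.022 × 10²³ × 2.548 × 10^-22) = 5.771 g/cm³.

5.77 g/cm³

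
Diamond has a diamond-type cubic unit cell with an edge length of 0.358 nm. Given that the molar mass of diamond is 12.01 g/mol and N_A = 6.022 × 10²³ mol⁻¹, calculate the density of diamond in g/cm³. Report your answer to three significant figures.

A diamond cubic unit cell contains Z = 8 atoms.
Cell volume: a³ = (0.358 nm)³ = (3.580 × 10^-8 cm)³ = 4.588 × 10^-23 cm³.
ρ = Z·M/(N_A·a³) = 8 × 12.01 / (6.022 × 10²³ × 4.588 × 10^-23) = 3.477 g/cm³.

3.48 g/cm³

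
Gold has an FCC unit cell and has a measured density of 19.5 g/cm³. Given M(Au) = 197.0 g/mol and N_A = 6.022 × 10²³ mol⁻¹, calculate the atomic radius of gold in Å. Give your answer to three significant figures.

1.44 Å

For an FCC cell (Z = 4), a³ = Z·M/(N_A·ρ) = 4 × 197.0 / (6.022 × 10²³ × 19.50) = 6.710 × 10^-23 cm³, so a = 4.064 × 10^-8 cm = 4.064 Å.
Atoms touch along the face diagonal, so √2·a = 4r, so r = 0.3536 × a = 1.44 Å.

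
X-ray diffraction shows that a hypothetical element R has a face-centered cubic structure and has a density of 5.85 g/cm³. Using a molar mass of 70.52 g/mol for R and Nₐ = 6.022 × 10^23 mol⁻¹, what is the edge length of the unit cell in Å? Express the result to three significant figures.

With Z = 4 atoms per FCC cell, a³ = Z·M/(N_A·ρ) = 4 × 70.52 / (6.022 × 10²³ × 5.850 g/cm³) = 8.007 × 10^-23 cm³.
a = (8.007 × 10^-23)^(1/3) = 4.310 × 10^-8 cm = 4.31 Å.

4.31 Å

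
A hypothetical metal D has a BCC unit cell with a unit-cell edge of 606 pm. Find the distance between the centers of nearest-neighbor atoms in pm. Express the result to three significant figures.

525 pm

In a BCC structure, atoms touch along the body diagonal, so √3·a = 4r; the nearest-neighbor distance equals 2r = 0.8660·a.
d = 0.8660 × 606 = 525 pm.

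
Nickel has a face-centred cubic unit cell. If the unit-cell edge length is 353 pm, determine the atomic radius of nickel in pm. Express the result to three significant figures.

125 pm

In an FCC lattice, atoms touch along the face diagonal, so √2·a = 4r.
r = √2·a/4 = 1.4142 × 353 / 4 = 125 pm.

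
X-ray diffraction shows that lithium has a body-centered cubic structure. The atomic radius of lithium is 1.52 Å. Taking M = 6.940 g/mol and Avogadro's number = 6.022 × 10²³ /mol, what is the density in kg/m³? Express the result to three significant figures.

533 kg/m³

In a BCC lattice, atoms touch along the body diagonal, so √3·a = 4r, giving a = 3.510 Å = 3.510 × 10^-8 cm.
With Z = 2, ρ = Z·M/(N_A·a³) = 2 × 6.940 / (6.022 × 10²³ × 4.325 × 10^-23) = 0.5329 g/cm³ = 533 kg/m³.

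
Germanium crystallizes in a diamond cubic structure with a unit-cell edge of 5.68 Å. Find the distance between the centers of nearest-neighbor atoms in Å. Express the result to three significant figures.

In a diamond cubic structure, nearest neighbors lie along the body diagonal with √3·a = 8r; the nearest-neighbor distance equals 2r = 0.4330·a.
d = 0.4330 × 5.68 = 2.46 Å.

2.46 Å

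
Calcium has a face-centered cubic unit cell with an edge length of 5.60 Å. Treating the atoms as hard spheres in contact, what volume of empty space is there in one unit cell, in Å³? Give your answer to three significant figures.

45.6 Å³

In an FCC lattice atoms touch along the face diagonal, so √2·a = 4r, so r = 0.3536a = 1.980 Å.
V_cell = a³ = 175.6 Å³; V_atoms = 4 × (4/3)πr³ = 130.0 Å³.
Empty space = 175.6 − 130.0 = 45.6 Å³.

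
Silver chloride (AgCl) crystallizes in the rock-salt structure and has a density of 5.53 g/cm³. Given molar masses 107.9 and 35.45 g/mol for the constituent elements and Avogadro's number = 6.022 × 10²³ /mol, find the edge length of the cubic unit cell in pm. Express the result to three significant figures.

M(AgCl) = 143.35 g/mol; Z = 4 formula units per cell.
a³ = Z·M/(N_A·ρ) = 4 × 143.35 / (6.022 × 10²³ × 5.53) = 1.722 × 10^-22 cm³, so a = 5.563 × 10^-8 cm = 556 pm.

556 pm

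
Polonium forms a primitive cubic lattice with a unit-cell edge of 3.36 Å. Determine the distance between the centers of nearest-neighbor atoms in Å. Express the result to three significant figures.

In a simple cubic structure, atoms touch along the cell edge, so a = 2r; the nearest-neighbor distance equals 2r = 1.000·a.
d = 1.000 × 3.36 = 3.36 Å.

3.36 Å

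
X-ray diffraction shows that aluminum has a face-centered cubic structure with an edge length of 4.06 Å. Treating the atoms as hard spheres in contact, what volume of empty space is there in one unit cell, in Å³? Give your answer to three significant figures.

17.4 Å³

In an FCC lattice atoms touch along the face diagonal, so √2·a = 4r, so r = 0.3536a = 1.435 Å.
V_cell = a³ = 66.92 Å³; V_atoms = 4 × (4/3)πr³ = 49.56 Å³.
Empty space = 66.92 − 49.56 = 17.4 Å³.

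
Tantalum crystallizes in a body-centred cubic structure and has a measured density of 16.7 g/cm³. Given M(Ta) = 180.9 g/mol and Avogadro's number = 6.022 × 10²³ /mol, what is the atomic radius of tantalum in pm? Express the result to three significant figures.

For a BCC cell (Z = 2), a³ = Z·M/(N_A·ρ) = 2 × 180.9 / (6.022 × 10²³ × 16.70) = 3.598 × 10^-23 cm³, so a = 3.301 × 10^-8 cm = 330.1 pm.
Atoms touch along the body diagonal, so √3·a = 4r, so r = 0.4330 × a = 143 pm.

143 pm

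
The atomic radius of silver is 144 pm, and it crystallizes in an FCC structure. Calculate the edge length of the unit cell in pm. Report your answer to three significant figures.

In an FCC lattice, atoms touch along the face diagonal, so √2·a = 4r.
a = 4r/√2 = 4 × 144 / 1.4142 = 407 pm.

407 pm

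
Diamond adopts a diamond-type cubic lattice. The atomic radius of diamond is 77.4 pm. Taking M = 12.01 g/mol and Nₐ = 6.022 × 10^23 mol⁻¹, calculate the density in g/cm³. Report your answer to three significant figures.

3.49 g/cm³

In a diamond cubic lattice, nearest neighbors lie along the body diagonal with √3·a = 8r, giving a = 357.5 pm = 3.575 × 10^-8 cm.
With Z = 8, ρ = Z·M/(N_A·a³) = 8 × 12.01 / (6.022 × 10²³ × 4.569 × 10^-23) = 3.492 g/cm³.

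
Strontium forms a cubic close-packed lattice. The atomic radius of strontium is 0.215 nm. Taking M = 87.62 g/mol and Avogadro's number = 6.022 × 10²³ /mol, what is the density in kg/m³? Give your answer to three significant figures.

In an FCC lattice, atoms touch along the face diagonal, so √2·a = 4r, giving a = 0.6081 nm = 6.081 × 10^-8 cm.
With Z = 4, ρ = Z·M/(N_A·a³) = 4 × 87.62 / (6.022 × 10²³ × 2.249 × 10^-22) = 2.588 g/cm³ = 2590 kg/m³.

2590 kg/m³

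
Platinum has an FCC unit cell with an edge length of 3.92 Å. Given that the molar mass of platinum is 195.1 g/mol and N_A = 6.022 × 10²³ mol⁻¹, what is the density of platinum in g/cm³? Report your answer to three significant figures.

21.5 g/cm³

An FCC unit cell contains Z = 4 atoms.
Cell volume: a³ = (3.92 Å)³ = (3.920 × 10^-8 cm)³ = 6.024 × 10^-23 cm³.
ρ = Z·M/(N_A·a³) = 4 × 195.1 / (6.022 × 10²³ × 6.024 × 10^-23) = 21.51 g/cm³.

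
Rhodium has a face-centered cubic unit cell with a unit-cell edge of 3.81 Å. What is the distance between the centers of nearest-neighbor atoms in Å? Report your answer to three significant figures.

2.69 Å

In an FCC structure, atoms touch along the face diagonal, so √2·a = 4r; the nearest-neighbor distance equals 2r = 0.7071·a.
d = 0.7071 × 3.81 = 2.69 Å.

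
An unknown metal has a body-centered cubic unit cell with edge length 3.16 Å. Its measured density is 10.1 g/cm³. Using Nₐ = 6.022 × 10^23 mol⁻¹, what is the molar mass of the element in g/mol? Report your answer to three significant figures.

A BCC cell has Z = 2 atoms; a = 3.160 × 10^-8 cm.
M = ρ·N_A·a³/Z = 10.1 × 6.022 × 10²³ × 3.155 × 10^-23 / 2 = 96.0 g/mol.

96.0 g/mol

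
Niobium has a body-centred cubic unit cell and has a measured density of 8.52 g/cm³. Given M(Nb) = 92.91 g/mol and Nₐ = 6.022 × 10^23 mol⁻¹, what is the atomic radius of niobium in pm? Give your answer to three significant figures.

For a BCC cell (Z = 2), a³ = Z·M/(N_A·ρ) = 2 × 92.91 / (6.022 × 10²³ × 8.520) = 3.622 × 10^-23 cm³, so a = 3.309 × 10^-8 cm = 330.9 pm.
Atoms touch along the body diagonal, so √3·a = 4r, so r = 0.4330 × a = 143 pm.

143 pm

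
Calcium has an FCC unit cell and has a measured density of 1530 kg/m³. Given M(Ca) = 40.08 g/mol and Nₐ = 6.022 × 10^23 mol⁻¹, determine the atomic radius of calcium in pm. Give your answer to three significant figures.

For an FCC cell (Z = 4), a³ = Z·M/(N_A·ρ) = 4 × 40.08 / (6.022 × 10²³ × 1.530) = 1.740 × 10^-22 cm³, so a = 5.583 × 10^-8 cm = 558.3 pm.
Atoms touch along the face diagonal, so √2·a = 4r, so r = 0.3536 × a = 197 pm.

197 pm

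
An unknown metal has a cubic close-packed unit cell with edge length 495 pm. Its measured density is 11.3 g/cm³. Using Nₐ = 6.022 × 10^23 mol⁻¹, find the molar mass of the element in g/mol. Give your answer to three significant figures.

206 g/mol

An FCC cell has Z = 4 atoms; a = 4.950 × 10^-8 cm.
M = ρ·N_A·a³/Z = 11.3 × 6.022 × 10²³ × 1.213 × 10^-22 / 4 = 206 g/mol.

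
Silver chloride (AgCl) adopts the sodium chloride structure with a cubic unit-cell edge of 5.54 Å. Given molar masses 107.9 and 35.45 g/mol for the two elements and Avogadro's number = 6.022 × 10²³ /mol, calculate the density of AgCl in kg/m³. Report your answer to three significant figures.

5600 kg/m³

The sodium chloride structure contains Z = 4 formula units per cell; M(AgCl) = 107.9 + 35.45 = 143.35 g/mol.
a³ = (5.540 × 10^-8 cm)³ = 1.700 × 10^-22 cm³.
ρ = 4 × 143.35 / (6.022 × 10²³ × 1.700 × 10^-22) = 5.600 g/cm³ = 5600 kg/m³.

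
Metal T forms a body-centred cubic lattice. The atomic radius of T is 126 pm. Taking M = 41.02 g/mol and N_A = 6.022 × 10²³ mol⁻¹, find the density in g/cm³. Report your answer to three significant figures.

5.53 g/cm³

In a BCC lattice, atoms touch along the body diagonal, so √3·a = 4r, giving a = 291.0 pm = 2.910 × 10^-8 cm.
With Z = 2, ρ = Z·M/(N_A·a³) = 2 × 41.02 / (6.022 × 10²³ × 2.464 × 10^-23) = 5.529 g/cm³.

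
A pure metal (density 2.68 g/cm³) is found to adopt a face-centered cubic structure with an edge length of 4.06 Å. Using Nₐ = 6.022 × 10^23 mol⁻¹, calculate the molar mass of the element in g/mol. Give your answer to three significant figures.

27.0 g/mol

An FCC cell has Z = 4 atoms; a = 4.060 × 10^-8 cm.
M = ρ·N_A·a³/Z = 2.68 × 6.022 × 10²³ × 6.692 × 10^-23 / 4 = 27.0 g/mol.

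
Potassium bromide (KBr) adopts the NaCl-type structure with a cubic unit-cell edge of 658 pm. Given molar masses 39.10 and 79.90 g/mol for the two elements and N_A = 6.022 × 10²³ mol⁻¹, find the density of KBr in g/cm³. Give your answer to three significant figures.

The NaCl-type structure contains Z = 4 formula units per cell; M(KBr) = 39.10 + 79.90 = 119.0 g/mol.
a³ = (6.580 × 10^-8 cm)³ = 2.849 × 10^-22 cm³.
ρ = 4 × 119.0 / (6.022 × 10²³ × 2.849 × 10^-22) = 2.775 g/cm³.

2.77 g/cm³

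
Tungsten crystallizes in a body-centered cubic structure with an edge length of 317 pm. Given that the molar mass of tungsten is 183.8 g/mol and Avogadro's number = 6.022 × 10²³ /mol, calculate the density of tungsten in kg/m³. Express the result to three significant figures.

A BCC unit cell contains Z = 2 atoms.
Cell volume: a³ = (317 pm)³ = (3.170 × 10^-8 cm)³ = 3.186 × 10^-23 cm³.
ρ = Z·M/(N_A·a³) = 2 × 183.8 / (6.022 × 10²³ × 3.186 × 10^-23) = 19.16 g/cm³ = 19200 kg/m³.

19200 kg/m³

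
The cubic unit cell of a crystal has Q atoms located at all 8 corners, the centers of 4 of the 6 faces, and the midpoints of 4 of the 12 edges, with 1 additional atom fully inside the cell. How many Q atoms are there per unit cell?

Corner atoms are shared by 8 cells (1/8 each), face atoms by 2 (1/2 each), edge atoms by 4 (1/4 each), interior atoms are unshared.
Net atoms = 8 × 1/8 + 4 × 1/2 + 4 × 1/4 + 1 = 1 + 2 + 1 + 1 = 5.

5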